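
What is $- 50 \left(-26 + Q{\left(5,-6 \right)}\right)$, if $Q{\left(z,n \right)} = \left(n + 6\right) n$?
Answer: $1300$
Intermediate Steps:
$Q{\left(z,n \right)} = n \left(6 + n\right)$ ($Q{\left(z,n \right)} = \left(6 + n\right) n = n \left(6 + n\right)$)
$- 50 \left(-26 + Q{\left(5,-6 \right)}\right) = - 50 \left(-26 - 6 \left(6 - 6\right)\right) = - 50 \left(-26 - 0\right) = - 50 \left(-26 + 0\right) = \left(-50\right) \left(-26\right) = 1300$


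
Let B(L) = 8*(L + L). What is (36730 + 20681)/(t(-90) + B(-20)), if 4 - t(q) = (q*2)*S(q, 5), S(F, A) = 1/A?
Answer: -57411/280 ≈ -205.04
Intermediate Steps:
B(L) = 16*L (B(L) = 8*(2*L) = 16*L)
t(q) = 4 - 2*q/5 (t(q) = 4 - q*2/5 = 4 - 2*q/5)
(36730 + 20681)/(t(-90) + B(-20)) = (36730 + 20681)/((4 - 2/5*(-90)) + 16*(-20)) = 57411/((4 + 36) - 320) = 57411/(40 - 320) = 57411/(-280) = 57411*(-1/280) = -57411/280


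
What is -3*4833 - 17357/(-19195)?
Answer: -278290948/19195 ≈ -14498.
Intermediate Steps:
-3*4833 - 17357/(-19195) = -14499 - 17357*(-1/19195) = -14499 + 17357/19195 = -278290948/19195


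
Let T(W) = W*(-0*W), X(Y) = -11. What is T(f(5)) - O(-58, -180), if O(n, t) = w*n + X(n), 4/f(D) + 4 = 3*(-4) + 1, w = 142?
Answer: 8247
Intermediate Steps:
f(D) = -4/15 (f(D) = 4/(-4 + (3*(-4) + 1)) = 4/(-4 + (-12 + 1)) = 4/(-4 - 11) = 4/(-15) = 4*(-1/15) = -4/15)
O(n, t) = -11 + 142*n (O(n, t) = 142*n - 11 = -11 + 142*n)
T(W) = 0 (T(W) = W*(-3*0) = W*0 = 0)
T(f(5)) - O(-58, -180) = 0 - (-11 + 142*(-58)) = 0 - (-11 - 8236) = 0 - 1*(-8247) = 0 + 8247 = 8247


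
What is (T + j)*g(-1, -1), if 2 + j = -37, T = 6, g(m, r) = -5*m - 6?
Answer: 33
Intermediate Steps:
g(m, r) = -6 - 5*m
j = -39 (j = -2 - 37 = -39)
(T + j)*g(-1, -1) = (6 - 39)*(-6 - 5*(-1)) = -33*(-6 + 5) = -33*(-1) = 33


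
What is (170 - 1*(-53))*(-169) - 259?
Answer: -37946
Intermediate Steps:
(170 - 1*(-53))*(-169) - 259 = (170 + 53)*(-169) - 259 = 223*(-169) - 259 = -37687 - 259 = -37946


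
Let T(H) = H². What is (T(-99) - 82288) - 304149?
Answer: -376636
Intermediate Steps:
(T(-99) - 82288) - 304149 = ((-99)² - 82288) - 304149 = (9801 - 82288) - 304149 = -72487 - 304149 = -376636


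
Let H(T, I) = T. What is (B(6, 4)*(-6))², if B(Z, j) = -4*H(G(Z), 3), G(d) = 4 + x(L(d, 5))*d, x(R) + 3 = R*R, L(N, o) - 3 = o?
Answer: 78854400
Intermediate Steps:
L(N, o) = 3 + o
x(R) = -3 + R² (x(R) = -3 + R*R = -3 + R²)
G(d) = 4 + 61*d (G(d) = 4 + (-3 + (3 + 5)²)*d = 4 + (-3 + 8²)*d = 4 + (-3 + 64)*d = 4 + 61*d)
B(Z, j) = -16 - 244*Z (B(Z, j) = -4*(4 + 61*Z) = -16 - 244*Z)
(B(6, 4)*(-6))² = ((-16 - 244*6)*(-6))² = ((-16 - 1464)*(-6))² = (-1480*(-6))² = 8880² = 78854400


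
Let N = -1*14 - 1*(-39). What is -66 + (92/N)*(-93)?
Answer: -10206/25 ≈ -408.24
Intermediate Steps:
N = 25 (N = -14 + 39 = 25)
-66 + (92/N)*(-93) = -66 + (92/25)*(-93) = -66 - 8556/25 = -10206/25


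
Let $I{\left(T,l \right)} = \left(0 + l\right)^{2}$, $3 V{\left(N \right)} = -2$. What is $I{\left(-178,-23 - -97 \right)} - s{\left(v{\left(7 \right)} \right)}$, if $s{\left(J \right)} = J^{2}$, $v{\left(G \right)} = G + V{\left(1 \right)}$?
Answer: $\frac{48923}{9} \approx 5435.9$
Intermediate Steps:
$V{\left(N \right)} = - \frac{2}{3}$ ($V{\left(N \right)} = \frac{1}{3} \left(-2\right) = - \frac{2}{3}$)
$v{\left(G \right)} = - \frac{2}{3} + G$ ($v{\left(G \right)} = G - \frac{2}{3} = - \frac{2}{3} + G$)
$I{\left(T,l \right)} = l^{2}$
$I{\left(-178,-23 - -97 \right)} - s{\left(v{\left(7 \right)} \right)} = \left(-23 - -97\right)^{2} - \left(- \frac{2}{3} + 7\right)^{2} = \left(-23 + 97\right)^{2} - \left(\frac{19}{3}\right)^{2} = 74^{2} - \frac{361}{9} = 5476 - \frac{361}{9} = \frac{48923}{9}$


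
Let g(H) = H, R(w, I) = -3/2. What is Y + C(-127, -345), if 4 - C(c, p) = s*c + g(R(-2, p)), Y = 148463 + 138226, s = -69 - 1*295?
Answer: 480933/2 ≈ 2.4047e+5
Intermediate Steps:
R(w, I) = -3/2 (R(w, I) = -3*1/2 = -3/2)
s = -364 (s = -69 - 295 = -364)
Y = 286689
C(c, p) = 11/2 + 364*c (C(c, p) = 4 - (-364*c - 3/2) = 4 - (-3/2 - 364*c) = 4 + (3/2 + 364*c) = 11/2 + 364*c)
Y + C(-127, -345) = 286689 + (11/2 + 364*(-127)) = 286689 + (11/2 - 46228) = 286689 - 92445/2 = 480933/2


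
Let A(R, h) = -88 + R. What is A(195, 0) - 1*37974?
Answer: -37867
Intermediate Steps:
A(195, 0) - 1*37974 = (-88 + 195) - 1*37974 = 107 - 37974 = -37867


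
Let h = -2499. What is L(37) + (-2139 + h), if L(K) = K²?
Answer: -3269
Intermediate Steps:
L(37) + (-2139 + h) = 37² + (-2139 - 2499) = 1369 - 4638 = -3269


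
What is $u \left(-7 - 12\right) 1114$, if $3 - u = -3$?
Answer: $-126996$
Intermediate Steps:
$u = 6$ ($u = 3 - -3 = 3 + 3 = 6$)
$u \left(-7 - 12\right) 1114 = 6 \left(-7 - 12\right) 1114 = 6 \left(-19\right) 1114 = \left(-114\right) 1114 = -126996$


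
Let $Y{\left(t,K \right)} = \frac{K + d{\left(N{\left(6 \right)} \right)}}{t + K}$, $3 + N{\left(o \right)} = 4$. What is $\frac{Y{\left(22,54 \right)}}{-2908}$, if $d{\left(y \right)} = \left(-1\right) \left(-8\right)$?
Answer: $- \frac{31}{110504} \approx -0.00028053$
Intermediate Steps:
$N{\left(o \right)} = 1$ ($N{\left(o \right)} = -3 + 4 = 1$)
$d{\left(y \right)} = 8$
$Y{\left(t,K \right)} = \frac{8 + K}{K + t}$ ($Y{\left(t,K \right)} = \frac{K + 8}{t + K} = \frac{8 + K}{K + t}$)
$\frac{Y{\left(22,54 \right)}}{-2908} = \frac{\frac{1}{54 + 22} \left(8 + 54\right)}{-2908} = \frac{1}{76} \cdot 62 \left(- \frac{1}{2908}\right) = \frac{31}{38} \left(- \frac{1}{2908}\right) = - \frac{31}{110504}$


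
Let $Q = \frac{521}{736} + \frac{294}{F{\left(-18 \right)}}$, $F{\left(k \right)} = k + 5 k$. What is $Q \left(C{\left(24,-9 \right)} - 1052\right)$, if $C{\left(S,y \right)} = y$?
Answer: $\frac{14156923}{6624} \approx 2137.2$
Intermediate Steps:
$F{\left(k \right)} = 6 k$
$Q = - \frac{13343}{6624}$ ($Q = \frac{521}{736} + \frac{294}{6 \left(-18\right)} = 521 \cdot \frac{1}{736} + \frac{294}{-108} = \frac{521}{736} + 294 \left(- \frac{1}{108}\right) = \frac{521}{736} - \frac{49}{18} = - \frac{13343}{6624} \approx -2.0143$)
$Q \left(C{\left(24,-9 \right)} - 1052\right) = - \frac{13343 \left(-9 - 1052\right)}{6624} = \left(- \frac{13343}{6624}\right) \left(-1061\right) = \frac{14156923}{6624}$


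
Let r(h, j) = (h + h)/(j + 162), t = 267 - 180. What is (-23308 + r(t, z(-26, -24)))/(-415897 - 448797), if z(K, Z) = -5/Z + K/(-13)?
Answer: 45926326/1703879527 ≈ 0.026954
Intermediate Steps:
t = 87
z(K, Z) = -5/Z - K/13 (z(K, Z) = -5/Z + K*(-1/13) = -5/Z - K/13)
r(h, j) = 2*h/(162 + j) (r(h, j) = (2*h)/(162 + j) = 2*h/(162 + j))
(-23308 + r(t, z(-26, -24)))/(-415897 - 448797) = (-23308 + 2*87/(162 + (-5/(-24) - 1/13*(-26))))/(-415897 - 448797) = (-23308 + 2*87/(162 + (-5*(-1/24) + 2)))/(-864694) = (-23308 + 2*87/(162 + (5/24 + 2)))*(-1/864694) = (-23308 + 2*87/(162 + 53/24))*(-1/864694) = (-23308 + 2*87/(3941/24))*(-1/864694) = (-23308 + 2*87*(24/3941))*(-1/864694) = (-23308 + 4176/3941)*(-1/864694) = -91852652/3941*(-1/864694) = 45926326/1703879527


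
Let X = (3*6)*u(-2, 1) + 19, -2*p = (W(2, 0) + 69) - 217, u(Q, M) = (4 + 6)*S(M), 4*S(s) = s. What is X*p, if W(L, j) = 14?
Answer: 4288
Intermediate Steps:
S(s) = s/4
u(Q, M) = 5*M/2 (u(Q, M) = (4 + 6)*(M/4) = 10*(M/4) = 5*M/2)
p = 67 (p = -((14 + 69) - 217)/2 = -(83 - 217)/2 = -1/2*(-134) = 67)
X = 64 (X = (3*6)*((5/2)*1) + 19 = 18*(5/2) + 19 = 45 + 19 = 64)
X*p = 64*67 = 4288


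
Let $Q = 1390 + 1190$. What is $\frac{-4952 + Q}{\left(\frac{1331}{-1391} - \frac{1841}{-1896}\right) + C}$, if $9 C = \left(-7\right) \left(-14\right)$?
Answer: $- \frac{18767282976}{86264741} \approx -217.55$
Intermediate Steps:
$C = \frac{98}{9}$ ($C = \frac{\left(-7\right) \left(-14\right)}{9} = \frac{1}{9} \cdot 98 = \frac{98}{9} \approx 10.889$)
$Q = 2580$
$\frac{-4952 + Q}{\left(\frac{1331}{-1391} - \frac{1841}{-1896}\right) + C} = \frac{-4952 + 2580}{\left(\frac{1331}{-1391} - \frac{1841}{-1896}\right) + \frac{98}{9}} = - \frac{2372}{\left(1331 \left(- \frac{1}{1391}\right) - - \frac{1841}{1896}\right) + \frac{98}{9}} = - \frac{2372}{\left(- \frac{1331}{1391} + \frac{1841}{1896}\right) + \frac{98}{9}} = - \frac{2372}{\frac{37255}{2637336} + \frac{98}{9}} = - \frac{2372}{\frac{86264741}{7912008}} = \left(-2372\right) \frac{7912008}{86264741} = - \frac{18767282976}{86264741}$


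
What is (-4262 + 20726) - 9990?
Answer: 6474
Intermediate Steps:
(-4262 + 20726) - 9990 = 16464 - 9990 = 6474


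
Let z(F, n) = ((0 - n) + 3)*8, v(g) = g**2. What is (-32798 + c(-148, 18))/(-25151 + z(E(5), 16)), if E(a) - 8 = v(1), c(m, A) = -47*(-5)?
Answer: 32563/25255 ≈ 1.2894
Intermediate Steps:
c(m, A) = 235
E(a) = 9 (E(a) = 8 + 1**2 = 8 + 1 = 9)
z(F, n) = 24 - 8*n (z(F, n) = (-n + 3)*8 = (3 - n)*8 = 24 - 8*n)
(-32798 + c(-148, 18))/(-25151 + z(E(5), 16)) = (-32798 + 235)/(-25151 + (24 - 8*16)) = -32563/(-25151 + (24 - 128)) = -32563/(-25151 - 104) = -32563/(-25255) = -32563*(-1/25255) = 32563/25255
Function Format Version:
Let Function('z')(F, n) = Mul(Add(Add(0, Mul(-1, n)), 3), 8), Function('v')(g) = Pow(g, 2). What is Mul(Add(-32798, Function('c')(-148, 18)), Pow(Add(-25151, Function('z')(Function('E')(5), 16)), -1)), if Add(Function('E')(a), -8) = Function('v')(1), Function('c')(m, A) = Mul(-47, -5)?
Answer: Rational(32563, 25255) ≈ 1.2894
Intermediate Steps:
Function('c')(m, A) = 235
Function('E')(a) = 9 (Function('E')(a) = Add(8, Pow(1, 2)) = Add(8, 1) = 9)
Function('z')(F, n) = Add(24, Mul(-8, n)) (Function('z')(F, n) = Mul(Add(Mul(-1, n), 3), 8) = Mul(Add(3, Mul(-1, n)), 8) = Add(24, Mul(-8, n)))
Mul(Add(-32798, Function('c')(-148, 18)), Pow(Add(-25151, Function('z')(Function('E')(5), 16)), -1)) = Mul(Add(-32798, 235), Pow(Add(-25151, Add(24, Mul(-8, 16))), -1)) = Mul(-32563, Pow(Add(-25151, Add(24, -128)), -1)) = Mul(-32563, Pow(Add(-25151, -104), -1)) = Mul(-32563, Pow(-25255, -1)) = Mul(-32563, Rational(-1, 25255)) = Rational(32563, 25255)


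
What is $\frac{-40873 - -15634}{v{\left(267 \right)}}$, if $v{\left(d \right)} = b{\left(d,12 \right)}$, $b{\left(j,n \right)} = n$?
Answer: $- \frac{8413}{4} \approx -2103.3$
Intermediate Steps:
$v{\left(d \right)} = 12$
$\frac{-40873 - -15634}{v{\left(267 \right)}} = \frac{-40873 - -15634}{12} = \left(-40873 + 15634\right) \frac{1}{12} = \left(-25239\right) \frac{1}{12} = - \frac{8413}{4}$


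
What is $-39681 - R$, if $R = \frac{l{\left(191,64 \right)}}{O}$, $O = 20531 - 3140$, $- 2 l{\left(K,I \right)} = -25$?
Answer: $- \frac{1380184567}{34782} \approx -39681.0$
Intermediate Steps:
$l{\left(K,I \right)} = \frac{25}{2}$ ($l{\left(K,I \right)} = \left(- \frac{1}{2}\right) \left(-25\right) = \frac{25}{2}$)
$O = 17391$
$R = \frac{25}{34782}$ ($R = \frac{25}{2 \cdot 17391} = \frac{25}{2} \cdot \frac{1}{17391} = \frac{25}{34782} \approx 0.00071876$)
$-39681 - R = -39681 - \frac{25}{34782} = - \frac{1380184567}{34782}$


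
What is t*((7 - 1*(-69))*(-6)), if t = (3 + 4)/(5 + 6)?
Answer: -3192/11 ≈ -290.18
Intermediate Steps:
t = 7/11 ≈ 0.63636
t*((7 - 1*(-69))*(-6)) = 7*((7 - 1*(-69))*(-6))/11 = 7*((7 + 69)*(-6))/11 = 7*(76*(-6))/11 = (7/11)*(-456) = -3192/11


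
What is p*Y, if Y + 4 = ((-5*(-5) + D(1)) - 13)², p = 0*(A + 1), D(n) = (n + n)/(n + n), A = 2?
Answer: 0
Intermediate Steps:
D(n) = 1 (D(n) = (2*n)/((2*n)) = (2*n)*(1/(2*n)) = 1)
p = 0 (p = 0*(2 + 1) = 0*3 = 0)
Y = 165 (Y = -4 + ((-5*(-5) + 1) - 13)² = -4 + ((25 + 1) - 13)² = -4 + (26 - 13)² = -4 + 13² = -4 + 169 = 165)
p*Y = 0*165 = 0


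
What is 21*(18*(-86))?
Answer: -32508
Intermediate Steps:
21*(18*(-86)) = 21*(-1548) = -32508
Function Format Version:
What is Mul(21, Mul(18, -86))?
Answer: -32508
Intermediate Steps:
Mul(21, Mul(18, -86)) = Mul(21, -1548) = -32508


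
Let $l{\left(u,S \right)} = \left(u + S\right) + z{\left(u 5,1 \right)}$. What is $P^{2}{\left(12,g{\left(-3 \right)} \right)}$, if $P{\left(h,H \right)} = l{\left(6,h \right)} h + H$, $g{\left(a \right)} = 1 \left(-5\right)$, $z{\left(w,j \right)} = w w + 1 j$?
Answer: $121506529$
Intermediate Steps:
$z{\left(w,j \right)} = j + w^{2}$ ($z{\left(w,j \right)} = w^{2} + j = j + w^{2}$)
$l{\left(u,S \right)} = 1 + S + u + 25 u^{2}$ ($l{\left(u,S \right)} = \left(u + S\right) + \left(1 + \left(u 5\right)^{2}\right) = \left(S + u\right) + \left(1 + \left(5 u\right)^{2}\right) = \left(S + u\right) + \left(1 + 25 u^{2}\right) = 1 + S + u + 25 u^{2}$)
$g{\left(a \right)} = -5$
$P{\left(h,H \right)} = H + h \left(907 + h\right)$ ($P{\left(h,H \right)} = \left(1 + h + 6 + 25 \cdot 6^{2}\right) h + H = \left(1 + h + 6 + 25 \cdot 36\right) h + H = \left(1 + h + 6 + 900\right) h + H = \left(907 + h\right) h + H = h \left(907 + h\right) + H = H + h \left(907 + h\right)$)
$P^{2}{\left(12,g{\left(-3 \right)} \right)} = \left(-5 + 12 \left(907 + 12\right)\right)^{2} = \left(-5 + 12 \cdot 919\right)^{2} = \left(-5 + 11028\right)^{2} = 11023^{2} = 121506529$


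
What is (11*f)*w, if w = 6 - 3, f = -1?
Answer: -33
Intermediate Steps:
w = 3
(11*f)*w = (11*(-1))*3 = -11*3 = -33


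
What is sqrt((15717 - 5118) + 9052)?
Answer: sqrt(19651) ≈ 140.18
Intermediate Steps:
sqrt((15717 - 5118) + 9052) = sqrt(10599 + 9052) = sqrt(19651)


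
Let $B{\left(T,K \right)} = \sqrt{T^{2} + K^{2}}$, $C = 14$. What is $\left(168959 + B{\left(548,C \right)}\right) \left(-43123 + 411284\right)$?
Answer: $62204114399 + 3681610 \sqrt{3005} \approx 6.2406 \cdot 10^{10}$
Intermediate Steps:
$B{\left(T,K \right)} = \sqrt{K^{2} + T^{2}}$
$\left(168959 + B{\left(548,C \right)}\right) \left(-43123 + 411284\right) = \left(168959 + \sqrt{14^{2} + 548^{2}}\right) \left(-43123 + 411284\right) = \left(168959 + \sqrt{196 + 300304}\right) 368161 = \left(168959 + \sqrt{300500}\right) 368161 = \left(168959 + 10 \sqrt{3005}\right) 368161 = 62204114399 + 3681610 \sqrt{3005}$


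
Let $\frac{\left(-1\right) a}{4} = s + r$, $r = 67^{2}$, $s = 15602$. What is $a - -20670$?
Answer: $-59694$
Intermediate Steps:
$r = 4489$
$a = -80364$ ($a = - 4 \left(15602 + 4489\right) = \left(-4\right) 20091 = -80364$)
$a - -20670 = -80364 - -20670 = -80364 + 20670 = -59694$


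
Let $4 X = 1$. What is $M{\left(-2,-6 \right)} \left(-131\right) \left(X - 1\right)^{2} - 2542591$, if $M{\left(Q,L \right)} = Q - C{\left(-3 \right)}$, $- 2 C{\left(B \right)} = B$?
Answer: $- \frac{81354659}{32} \approx -2.5423 \cdot 10^{6}$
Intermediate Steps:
$X = \frac{1}{4}$ ($X = \frac{1}{4} \cdot 1 = \frac{1}{4} \approx 0.25$)
$C{\left(B \right)} = - \frac{B}{2}$
$M{\left(Q,L \right)} = - \frac{3}{2} + Q$ ($M{\left(Q,L \right)} = Q - \left(- \frac{1}{2}\right) \left(-3\right) = Q - \frac{3}{2} = - \frac{3}{2} + Q$)
$M{\left(-2,-6 \right)} \left(-131\right) \left(X - 1\right)^{2} - 2542591 = \left(- \frac{3}{2} - 2\right) \left(-131\right) \left(\frac{1}{4} - 1\right)^{2} - 2542591 = \left(- \frac{7}{2}\right) \left(-131\right) \left(- \frac{3}{4}\right)^{2} - 2542591 = \frac{917}{2} \cdot \frac{9}{16} - 2542591 = \frac{8253}{32} - 2542591 = - \frac{81354659}{32}$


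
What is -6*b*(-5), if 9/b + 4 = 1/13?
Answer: -1170/17 ≈ -68.823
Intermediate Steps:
b = -39/17 (b = 9/(-4 + 1/13) = 9/(-51/13) = 9*(-13/51) = -39/17 ≈ -2.2941)
-6*b*(-5) = -6*(-39/17)*(-5) = (234/17)*(-5) = -1170/17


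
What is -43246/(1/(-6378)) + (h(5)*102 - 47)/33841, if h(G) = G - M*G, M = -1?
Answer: 9334125737881/33841 ≈ 2.7582e+8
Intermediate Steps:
h(G) = 2*G (h(G) = G - (-1)*G = G + G = 2*G)
-43246/(1/(-6378)) + (h(5)*102 - 47)/33841 = -43246/(1/(-6378)) + ((2*5)*102 - 47)/33841 = -43246/(-1/6378) + (10*102 - 47)*(1/33841) = -43246*(-6378) + (1020 - 47)*(1/33841) = 275822988 + 973*(1/33841) = 275822988 + 973/33841 = 9334125737881/33841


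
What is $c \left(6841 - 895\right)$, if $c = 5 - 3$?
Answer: $11892$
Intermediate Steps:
$c = 2$ ($c = 5 - 3 = 2$)
$c \left(6841 - 895\right) = 2 \left(6841 - 895\right) = 2 \cdot 5946 = 11892$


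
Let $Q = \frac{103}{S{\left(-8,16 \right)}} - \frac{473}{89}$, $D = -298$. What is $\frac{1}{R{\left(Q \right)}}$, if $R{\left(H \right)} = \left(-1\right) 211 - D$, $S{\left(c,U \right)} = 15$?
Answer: $\frac{1}{87} \approx 0.011494$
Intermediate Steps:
$Q = \frac{2072}{1335}$ ($Q = \frac{103}{15} - \frac{473}{89} = \frac{2072}{1335} \approx 1.5521$)
$R{\left(H \right)} = 87$ ($R{\left(H \right)} = \left(-1\right) 211 - -298 = -211 + 298 = 87$)
$\frac{1}{R{\left(Q \right)}} = \frac{1}{87}$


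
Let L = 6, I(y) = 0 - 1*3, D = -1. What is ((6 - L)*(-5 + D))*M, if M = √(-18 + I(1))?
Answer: 0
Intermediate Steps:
I(y) = -3 (I(y) = 0 - 3 = -3)
M = I*√21 (M = √(-18 - 3) = √(-21) = I*√21 ≈ 4.5826*I)
((6 - L)*(-5 + D))*M = ((6 - 1*6)*(-5 - 1))*(I*√21) = ((6 - 6)*(-6))*(I*√21) = (0*(-6))*(I*√21) = 0*(I*√21) = 0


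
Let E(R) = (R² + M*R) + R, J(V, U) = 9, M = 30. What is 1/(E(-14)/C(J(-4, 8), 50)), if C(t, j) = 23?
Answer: -23/238 ≈ -0.096639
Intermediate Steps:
E(R) = R² + 31*R (E(R) = (R² + 30*R) + R = R² + 31*R)
1/(E(-14)/C(J(-4, 8), 50)) = 1/(-14*(31 - 14)/23) = 1/(-14*17*(1/23)) = 1/(-238*1/23) = 1/(-238/23) = -23/238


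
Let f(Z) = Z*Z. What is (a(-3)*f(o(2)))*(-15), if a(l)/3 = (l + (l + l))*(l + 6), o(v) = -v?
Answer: 4860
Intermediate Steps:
a(l) = 9*l*(6 + l) (a(l) = 3*((l + (l + l))*(l + 6)) = 3*((l + 2*l)*(6 + l)) = 3*((3*l)*(6 + l)) = 3*(3*l*(6 + l)) = 9*l*(6 + l))
f(Z) = Z²
(a(-3)*f(o(2)))*(-15) = ((9*(-3)*(6 - 3))*(-1*2)²)*(-15) = ((9*(-3)*3)*(-2)²)*(-15) = -81*4*(-15) = -324*(-15) = 4860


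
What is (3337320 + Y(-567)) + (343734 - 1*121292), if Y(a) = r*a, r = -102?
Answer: 3617596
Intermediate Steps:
Y(a) = -102*a
(3337320 + Y(-567)) + (343734 - 1*121292) = (3337320 - 102*(-567)) + (343734 - 1*121292) = (3337320 + 57834) + (343734 - 121292) = 3395154 + 222442 = 3617596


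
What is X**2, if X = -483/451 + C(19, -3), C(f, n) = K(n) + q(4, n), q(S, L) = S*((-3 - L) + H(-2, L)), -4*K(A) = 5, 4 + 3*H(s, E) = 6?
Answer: 3500641/29289744 ≈ 0.11952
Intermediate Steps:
H(s, E) = 2/3 (H(s, E) = -4/3 + (1/3)*6 = -4/3 + 2 = 2/3)
K(A) = -5/4 (K(A) = -1/4*5 = -5/4)
q(S, L) = S*(-7/3 - L) (q(S, L) = S*((-3 - L) + 2/3) = S*(-7/3 - L))
C(f, n) = -127/12 - 4*n (C(f, n) = -5/4 - 1/3*4*(7 + 3*n) = -5/4 + (-28/3 - 4*n) = -127/12 - 4*n)
X = 1871/5412 (X = -483/451 + (-127/12 - 4*(-3)) = -483*1/451 + (-127/12 + 12) = -483/451 + 17/12 = 1871/5412 ≈ 0.34571)
X**2 = (1871/5412)**2 = 3500641/29289744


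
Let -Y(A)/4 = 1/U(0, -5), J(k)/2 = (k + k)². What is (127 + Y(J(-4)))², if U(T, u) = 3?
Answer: 142129/9 ≈ 15792.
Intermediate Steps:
J(k) = 8*k² (J(k) = 2*(k + k)² = 2*(2*k)² = 2*(4*k²) = 8*k²)
Y(A) = -4/3
(127 + Y(J(-4)))² = (127 - 4/3)² = (377/3)² = 142129/9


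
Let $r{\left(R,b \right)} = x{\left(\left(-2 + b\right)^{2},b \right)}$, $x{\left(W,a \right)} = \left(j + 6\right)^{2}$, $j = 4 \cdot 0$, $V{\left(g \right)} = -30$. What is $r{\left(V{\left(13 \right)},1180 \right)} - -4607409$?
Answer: $4607445$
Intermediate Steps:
$j = 0$
$x{\left(W,a \right)} = 36$ ($x{\left(W,a \right)} = \left(0 + 6\right)^{2} = 6^{2} = 36$)
$r{\left(R,b \right)} = 36$
$r{\left(V{\left(13 \right)},1180 \right)} - -4607409 = 36 - -4607409 = 36 + 4607409 = 4607445$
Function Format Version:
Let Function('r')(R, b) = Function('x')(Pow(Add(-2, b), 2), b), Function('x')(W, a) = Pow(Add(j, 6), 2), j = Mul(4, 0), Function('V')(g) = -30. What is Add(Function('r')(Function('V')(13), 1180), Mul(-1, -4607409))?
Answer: 4607445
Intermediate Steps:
j = 0
Function('x')(W, a) = 36 (Function('x')(W, a) = Pow(Add(0, 6), 2) = Pow(6, 2) = 36)
Function('r')(R, b) = 36
Add(Function('r')(Function('V')(13), 1180), Mul(-1, -4607409)) = Add(36, Mul(-1, -4607409)) = Add(36, 4607409) = 4607445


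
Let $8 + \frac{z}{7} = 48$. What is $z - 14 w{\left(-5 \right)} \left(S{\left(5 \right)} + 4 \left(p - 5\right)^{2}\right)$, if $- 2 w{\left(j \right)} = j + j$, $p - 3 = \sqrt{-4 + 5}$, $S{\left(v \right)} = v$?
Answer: $-176400$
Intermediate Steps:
$p = 4$ ($p = 3 + \sqrt{-4 + 5} = 3 + \sqrt{1} = 3 + 1 = 4$)
$z = 280$ ($z = -56 + 7 \cdot 48 = -56 + 336 = 280$)
$w{\left(j \right)} = - j$ ($w{\left(j \right)} = - \frac{j + j}{2} = - \frac{2 j}{2} = - j$)
$z - 14 w{\left(-5 \right)} \left(S{\left(5 \right)} + 4 \left(p - 5\right)^{2}\right) = 280 - 14 \left(\left(-1\right) \left(-5\right)\right) \left(5 + 4 \left(4 - 5\right)^{2}\right) = 280 \left(-14\right) 5 \left(5 + 4 \left(-1\right)^{2}\right) = 280 \left(- 70 \left(5 + 4 \cdot 1\right)\right) = 280 \left(- 70 \left(5 + 4\right)\right) = 280 \left(\left(-70\right) 9\right) = 280 \left(-630\right) = -176400$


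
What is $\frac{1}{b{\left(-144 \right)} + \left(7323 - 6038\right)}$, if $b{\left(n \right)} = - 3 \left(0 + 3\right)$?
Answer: $\frac{1}{1276} \approx 0.0007837$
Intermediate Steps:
$b{\left(n \right)} = -9$ ($b{\left(n \right)} = \left(-3\right) 3 = -9$)
$\frac{1}{b{\left(-144 \right)} + \left(7323 - 6038\right)} = \frac{1}{-9 + \left(7323 - 6038\right)} = \frac{1}{-9 + 1285} = \frac{1}{1276}$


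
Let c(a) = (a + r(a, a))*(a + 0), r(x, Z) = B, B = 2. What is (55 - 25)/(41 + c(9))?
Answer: 3/14 ≈ 0.21429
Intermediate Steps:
r(x, Z) = 2
c(a) = a*(2 + a) (c(a) = (a + 2)*(a + 0) = (2 + a)*a = a*(2 + a))
(55 - 25)/(41 + c(9)) = (55 - 25)/(41 + 9*(2 + 9)) = 30/(41 + 9*11) = 30/(41 + 99) = 30/140 = (1/140)*30 = 3/14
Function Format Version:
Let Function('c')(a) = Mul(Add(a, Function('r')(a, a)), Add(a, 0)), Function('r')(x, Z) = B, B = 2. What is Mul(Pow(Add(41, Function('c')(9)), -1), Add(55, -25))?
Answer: Rational(3, 14) ≈ 0.21429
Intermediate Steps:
Function('r')(x, Z) = 2
Function('c')(a) = Mul(a, Add(2, a)) (Function('c')(a) = Mul(Add(a, 2), Add(a, 0)) = Mul(Add(2, a), a) = Mul(a, Add(2, a)))
Mul(Pow(Add(41, Function('c')(9)), -1), Add(55, -25)) = Mul(Pow(Add(41, Mul(9, Add(2, 9))), -1), Add(55, -25)) = Mul(Pow(Add(41, Mul(9, 11)), -1), 30) = Mul(Pow(Add(41, 99), -1), 30) = Mul(Pow(140, -1), 30) = Mul(Rational(1, 140), 30) = Rational(3, 14)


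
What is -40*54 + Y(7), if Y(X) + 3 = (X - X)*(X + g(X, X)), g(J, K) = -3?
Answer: -2163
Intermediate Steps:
Y(X) = -3 (Y(X) = -3 + (X - X)*(X - 3) = -3 + 0*(-3 + X) = -3 + 0 = -3)
-40*54 + Y(7) = -40*54 - 3 = -2160 - 3 = -2163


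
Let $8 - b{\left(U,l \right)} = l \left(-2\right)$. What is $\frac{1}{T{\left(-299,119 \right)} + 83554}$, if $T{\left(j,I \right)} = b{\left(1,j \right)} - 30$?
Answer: $\frac{1}{82934} \approx 1.2058 \cdot 10^{-5}$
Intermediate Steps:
$b{\left(U,l \right)} = 8 + 2 l$ ($b{\left(U,l \right)} = 8 - l \left(-2\right) = 8 - - 2 l = 8 + 2 l$)
$T{\left(j,I \right)} = -22 + 2 j$ ($T{\left(j,I \right)} = \left(8 + 2 j\right) - 30 = -22 + 2 j$)
$\frac{1}{T{\left(-299,119 \right)} + 83554} = \frac{1}{\left(-22 + 2 \left(-299\right)\right) + 83554} = \frac{1}{\left(-22 - 598\right) + 83554} = \frac{1}{-620 + 83554} = \frac{1}{82934}$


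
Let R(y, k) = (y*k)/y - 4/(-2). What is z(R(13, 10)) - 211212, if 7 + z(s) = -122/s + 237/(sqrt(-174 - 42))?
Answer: -1267375/6 - 79*I*sqrt(6)/12 ≈ -2.1123e+5 - 16.126*I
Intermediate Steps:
R(y, k) = 2 + k (R(y, k) = (k*y)/y - 4*(-1/2) = k + 2 = 2 + k)
z(s) = -7 - 122/s - 79*I*sqrt(6)/12 (z(s) = -7 + (-122/s + 237/(sqrt(-174 - 42))) = -7 + (-122/s + 237/(sqrt(-216))) = -7 + (-122/s + 237/((6*I*sqrt(6)))) = -7 + (-122/s + 237*(-I*sqrt(6)/36)) = -7 + (-122/s - 79*I*sqrt(6)/12) = -7 - 122/s - 79*I*sqrt(6)/12)
z(R(13, 10)) - 211212 = (-7 - 122/(2 + 10) - 79*I*sqrt(6)/12) - 211212 = (-7 - 122/12 - 79*I*sqrt(6)/12) - 211212 = (-7 - 122*1/12 - 79*I*sqrt(6)/12) - 211212 = (-7 - 61/6 - 79*I*sqrt(6)/12) - 211212 = (-103/6 - 79*I*sqrt(6)/12) - 211212 = -1267375/6 - 79*I*sqrt(6)/12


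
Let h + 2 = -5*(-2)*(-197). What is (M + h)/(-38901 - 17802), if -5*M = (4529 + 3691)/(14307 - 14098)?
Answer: 413792/11850927 ≈ 0.034916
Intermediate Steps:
h = -1972 (h = -2 - 5*(-2)*(-197) = -2 + 10*(-197) = -2 - 1970 = -1972)
M = -1644/209 (M = -(4529 + 3691)/(5*(14307 - 14098)) = -1644/209 ≈ -7.8660)
(M + h)/(-38901 - 17802) = (-1644/209 - 1972)/(-38901 - 17802) = -413792/209/(-56703) = -413792/209*(-1/56703) = 413792/11850927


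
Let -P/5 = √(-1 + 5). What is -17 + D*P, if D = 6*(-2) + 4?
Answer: 63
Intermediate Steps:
D = -8 (D = -12 + 4 = -8)
P = -10 (P = -5*√(-1 + 5) = -5*√4 = -5*2 = -10)
-17 + D*P = -17 - 8*(-10) = -17 + 80 = 63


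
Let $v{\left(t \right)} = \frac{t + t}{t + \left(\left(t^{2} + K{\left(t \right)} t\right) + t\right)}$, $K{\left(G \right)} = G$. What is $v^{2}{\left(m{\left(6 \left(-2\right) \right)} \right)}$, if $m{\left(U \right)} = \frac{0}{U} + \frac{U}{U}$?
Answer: $\frac{1}{4} \approx 0.25$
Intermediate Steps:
$m{\left(U \right)} = 1$ ($m{\left(U \right)} = 0 + 1 = 1$)
$v{\left(t \right)} = \frac{2 t}{2 t + 2 t^{2}}$ ($v{\left(t \right)} = \frac{t + t}{t + \left(\left(t^{2} + t t\right) + t\right)} = \frac{2 t}{t + \left(\left(t^{2} + t^{2}\right) + t\right)} = \frac{2 t}{t + \left(2 t^{2} + t\right)} = \frac{2 t}{t + \left(t + 2 t^{2}\right)} = \frac{2 t}{2 t + 2 t^{2}}$)
$v^{2}{\left(m{\left(6 \left(-2\right) \right)} \right)} = \left(\frac{1}{1 + 1}\right)^{2} = \left(\frac{1}{2}\right)^{2} = \frac{1}{4}$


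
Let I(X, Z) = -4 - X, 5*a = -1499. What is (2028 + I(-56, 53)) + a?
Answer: 8901/5 ≈ 1780.2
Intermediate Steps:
a = -1499/5 (a = (1/5)*(-1499) = -1499/5 ≈ -299.80)
(2028 + I(-56, 53)) + a = (2028 + (-4 - 1*(-56))) - 1499/5 = (2028 + (-4 + 56)) - 1499/5 = (2028 + 52) - 1499/5 = 2080 - 1499/5 = 8901/5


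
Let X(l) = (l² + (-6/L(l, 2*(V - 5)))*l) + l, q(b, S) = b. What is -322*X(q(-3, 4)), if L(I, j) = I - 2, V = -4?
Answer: -3864/5 ≈ -772.80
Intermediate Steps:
L(I, j) = -2 + I
X(l) = l + l² - 6*l/(-2 + l) (X(l) = (l² + (-6/(-2 + l))*l) + l = (l² - 6*l/(-2 + l)) + l = l + l² - 6*l/(-2 + l))
-322*X(q(-3, 4)) = -(-966)*(-8 + (-3)² - 1*(-3))/(-2 - 3) = -(-966)*(-8 + 9 + 3)/(-5) = -(-966)*(-1)*4/5 = -322*12/5 = -3864/5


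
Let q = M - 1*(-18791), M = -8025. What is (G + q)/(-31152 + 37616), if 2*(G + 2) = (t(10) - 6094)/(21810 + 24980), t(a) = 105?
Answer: 1007289131/604901120 ≈ 1.6652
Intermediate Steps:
G = -193149/93580 (G = -2 + ((105 - 6094)/(21810 + 24980))/2 = -2 + (-5989/46790)/2 = -2 + (-5989*1/46790)/2 = -2 + (½)*(-5989/46790) = -2 - 5989/93580 = -193149/93580 ≈ -2.0640)
q = 10766 (q = -8025 - 1*(-18791) = -8025 + 18791 = 10766)
(G + q)/(-31152 + 37616) = (-193149/93580 + 10766)/(-31152 + 37616) = (1007289131/93580)/6464 = (1007289131/93580)*(1/6464) = 1007289131/604901120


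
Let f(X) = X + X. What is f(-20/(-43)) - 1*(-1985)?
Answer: 85395/43 ≈ 1985.9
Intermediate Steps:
f(X) = 2*X
f(-20/(-43)) - 1*(-1985) = 2*(-20/(-43)) - 1*(-1985) = 2*(-20*(-1/43)) + 1985 = 2*(20/43) + 1985 = 40/43 + 1985 = 85395/43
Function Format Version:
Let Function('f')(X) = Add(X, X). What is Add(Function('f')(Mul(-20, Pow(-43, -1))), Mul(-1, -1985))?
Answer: Rational(85395, 43) ≈ 1985.9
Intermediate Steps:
Function('f')(X) = Mul(2, X)
Add(Function('f')(Mul(-20, Pow(-43, -1))), Mul(-1, -1985)) = Add(Mul(2, Mul(-20, Pow(-43, -1))), Mul(-1, -1985)) = Add(Mul(2, Mul(-20, Rational(-1, 43))), 1985) = Add(Mul(2, Rational(20, 43)), 1985) = Add(Rational(40, 43), 1985) = Rational(85395, 43)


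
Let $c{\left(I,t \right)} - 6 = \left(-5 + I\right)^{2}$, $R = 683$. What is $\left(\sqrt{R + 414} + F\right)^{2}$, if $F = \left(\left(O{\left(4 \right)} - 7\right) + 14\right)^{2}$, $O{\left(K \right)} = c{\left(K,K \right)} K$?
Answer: $\left(1225 + \sqrt{1097}\right)^{2} \approx 1.5829 \cdot 10^{6}$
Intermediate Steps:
$c{\left(I,t \right)} = 6 + \left(-5 + I\right)^{2}$
$O{\left(K \right)} = K \left(6 + \left(-5 + K\right)^{2}\right)$ ($O{\left(K \right)} = \left(6 + \left(-5 + K\right)^{2}\right) K = K \left(6 + \left(-5 + K\right)^{2}\right)$)
$F = 1225$ ($F = \left(\left(4 \left(6 + \left(-5 + 4\right)^{2}\right) - 7\right) + 14\right)^{2} = \left(\left(4 \left(6 + \left(-1\right)^{2}\right) - 7\right) + 14\right)^{2} = \left(\left(4 \left(6 + 1\right) - 7\right) + 14\right)^{2} = \left(\left(4 \cdot 7 - 7\right) + 14\right)^{2} = \left(\left(28 - 7\right) + 14\right)^{2} = \left(21 + 14\right)^{2} = 35^{2} = 1225$)
$\left(\sqrt{R + 414} + F\right)^{2} = \left(\sqrt{683 + 414} + 1225\right)^{2} = \left(\sqrt{1097} + 1225\right)^{2} = \left(1225 + \sqrt{1097}\right)^{2}$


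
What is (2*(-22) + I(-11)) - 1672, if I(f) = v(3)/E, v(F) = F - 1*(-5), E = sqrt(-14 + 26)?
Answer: -1716 + 4*sqrt(3)/3 ≈ -1713.7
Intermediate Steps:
E = 2*sqrt(3) (E = sqrt(12) = 2*sqrt(3) ≈ 3.4641)
v(F) = 5 + F (v(F) = F + 5 = 5 + F)
I(f) = 4*sqrt(3)/3 (I(f) = (5 + 3)/((2*sqrt(3))) = 8*(sqrt(3)/6) = 4*sqrt(3)/3)
(2*(-22) + I(-11)) - 1672 = (2*(-22) + 4*sqrt(3)/3) - 1672 = (-44 + 4*sqrt(3)/3) - 1672 = -1716 + 4*sqrt(3)/3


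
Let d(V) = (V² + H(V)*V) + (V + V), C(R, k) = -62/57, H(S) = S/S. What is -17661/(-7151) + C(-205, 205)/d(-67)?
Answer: 2158093807/873909408 ≈ 2.4695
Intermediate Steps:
H(S) = 1
C(R, k) = -62/57 (C(R, k) = -62*1/57 = -62/57)
d(V) = V² + 3*V (d(V) = (V² + 1*V) + (V + V) = (V² + V) + 2*V = (V + V²) + 2*V = V² + 3*V)
-17661/(-7151) + C(-205, 205)/d(-67) = -17661/(-7151) - 62*(-1/(67*(3 - 67)))/57 = -17661*(-1/7151) - 62/(57*((-67*(-64)))) = 17661/7151 - 62/57/4288 = 17661/7151 - 62/57*1/4288 = 17661/7151 - 31/122208 = 2158093807/873909408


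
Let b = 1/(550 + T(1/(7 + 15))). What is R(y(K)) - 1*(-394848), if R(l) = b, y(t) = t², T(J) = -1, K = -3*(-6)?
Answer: 216771553/549 ≈ 3.9485e+5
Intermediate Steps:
K = 18
b = 1/549 (b = 1/(550 - 1) = 1/549 ≈ 0.0018215)
R(l) = 1/549
R(y(K)) - 1*(-394848) = 1/549 - 1*(-394848) = 1/549 + 394848 = 216771553/549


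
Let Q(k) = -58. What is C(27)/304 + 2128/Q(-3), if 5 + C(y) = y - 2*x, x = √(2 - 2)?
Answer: -161409/4408 ≈ -36.617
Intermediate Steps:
x = 0 (x = √0 = 0)
C(y) = -5 + y (C(y) = -5 + (y - 2*0) = -5 + (y + 0) = -5 + y)
C(27)/304 + 2128/Q(-3) = (-5 + 27)/304 + 2128/(-58) = 22*(1/304) + 2128*(-1/58) = 11/152 - 1064/29 = -161409/4408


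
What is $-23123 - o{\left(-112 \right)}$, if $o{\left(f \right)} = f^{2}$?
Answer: $-35667$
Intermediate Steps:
$-23123 - o{\left(-112 \right)} = -23123 - \left(-112\right)^{2} = -23123 - 12544 = -35667$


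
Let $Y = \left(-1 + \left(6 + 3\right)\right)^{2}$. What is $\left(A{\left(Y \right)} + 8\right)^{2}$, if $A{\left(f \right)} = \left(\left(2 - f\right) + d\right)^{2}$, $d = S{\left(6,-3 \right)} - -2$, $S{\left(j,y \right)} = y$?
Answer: $15816529$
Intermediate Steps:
$d = -1$ ($d = -3 - -2 = -3 + 2 = -1$)
$Y = 64$ ($Y = \left(-1 + 9\right)^{2} = 8^{2} = 64$)
$A{\left(f \right)} = \left(1 - f\right)^{2}$ ($A{\left(f \right)} = \left(\left(2 - f\right) - 1\right)^{2} = \left(1 - f\right)^{2}$)
$\left(A{\left(Y \right)} + 8\right)^{2} = \left(\left(1 - 64\right)^{2} + 8\right)^{2} = \left(\left(-63\right)^{2} + 8\right)^{2} = \left(3969 + 8\right)^{2} = 3977^{2} = 15816529$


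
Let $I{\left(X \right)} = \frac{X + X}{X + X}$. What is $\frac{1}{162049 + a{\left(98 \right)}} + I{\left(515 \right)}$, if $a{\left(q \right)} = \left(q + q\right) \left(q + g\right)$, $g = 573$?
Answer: $\frac{293566}{293565} \approx 1.0$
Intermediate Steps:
$I{\left(X \right)} = 1$ ($I{\left(X \right)} = \frac{2 X}{2 X} = 2 X \frac{1}{2 X} = 1$)
$a{\left(q \right)} = 2 q \left(573 + q\right)$ ($a{\left(q \right)} = \left(q + q\right) \left(q + 573\right) = 2 q \left(573 + q\right)$)
$\frac{1}{162049 + a{\left(98 \right)}} + I{\left(515 \right)} = \frac{1}{162049 + 2 \cdot 98 \left(573 + 98\right)} + 1 = \frac{1}{162049 + 2 \cdot 98 \cdot 671} + 1 = \frac{1}{162049 + 131516} + 1 = \frac{1}{293565} + 1 = \frac{293566}{293565}$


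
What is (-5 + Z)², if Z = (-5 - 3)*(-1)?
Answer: 9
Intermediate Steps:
Z = 8 (Z = -8*(-1) = 8)
(-5 + Z)² = (-5 + 8)² = 3² = 9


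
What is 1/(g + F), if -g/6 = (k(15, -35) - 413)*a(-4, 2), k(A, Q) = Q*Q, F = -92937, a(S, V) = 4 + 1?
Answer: -1/117297 ≈ -8.5254e-6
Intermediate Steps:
a(S, V) = 5
k(A, Q) = Q²
g = -24360 (g = -6*((-35)² - 413)*5 = -6*(1225 - 413)*5 = -4872*5 = -6*4060 = -24360)
1/(g + F) = 1/(-24360 - 92937) = 1/(-117297) = -1/117297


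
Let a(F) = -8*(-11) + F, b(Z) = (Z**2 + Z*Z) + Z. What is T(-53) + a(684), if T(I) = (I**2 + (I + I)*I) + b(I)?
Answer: 14764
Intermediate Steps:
b(Z) = Z + 2*Z**2 (b(Z) = (Z**2 + Z**2) + Z = 2*Z**2 + Z = Z + 2*Z**2)
T(I) = 3*I**2 + I*(1 + 2*I) (T(I) = (I**2 + (I + I)*I) + I*(1 + 2*I) = (I**2 + (2*I)*I) + I*(1 + 2*I) = (I**2 + 2*I**2) + I*(1 + 2*I) = 3*I**2 + I*(1 + 2*I))
a(F) = 88 + F
T(-53) + a(684) = -53*(1 + 5*(-53)) + (88 + 684) = -53*(1 - 265) + 772 = -53*(-264) + 772 = 13992 + 772 = 14764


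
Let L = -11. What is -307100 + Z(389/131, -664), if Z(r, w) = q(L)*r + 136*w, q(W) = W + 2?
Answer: -52063425/131 ≈ -3.9743e+5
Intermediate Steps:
q(W) = 2 + W
Z(r, w) = -9*r + 136*w (Z(r, w) = (2 - 11)*r + 136*w = -9*r + 136*w)
-307100 + Z(389/131, -664) = -307100 + (-3501/131 + 136*(-664)) = -307100 + (-3501/131 - 90304) = -307100 - 11833325/131 = -52063425/131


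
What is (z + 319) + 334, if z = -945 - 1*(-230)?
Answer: -62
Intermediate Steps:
z = -715 (z = -945 + 230 = -715)
(z + 319) + 334 = (-715 + 319) + 334 = -396 + 334 = -62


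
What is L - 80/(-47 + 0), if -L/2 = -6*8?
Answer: 4592/47 ≈ 97.702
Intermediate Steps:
L = 96 (L = -(-12)*8 = -2*(-48) = 96)
L - 80/(-47 + 0) = 96 - 80/(-47 + 0) = 96 - 80/(-47) = 96 - 1/47*(-80) = 96 + 80/47 = 4592/47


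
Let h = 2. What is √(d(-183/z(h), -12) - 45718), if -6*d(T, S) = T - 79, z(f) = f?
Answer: 5*I*√65793/6 ≈ 213.75*I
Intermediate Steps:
d(T, S) = 79/6 - T/6 (d(T, S) = -(T - 79)/6 = -(-79 + T)/6 = 79/6 - T/6)
√(d(-183/z(h), -12) - 45718) = √((79/6 - (-61)/(2*2)) - 45718) = √((79/6 - ⅙*(-183/2)) - 45718) = √((79/6 + 61/4) - 45718) = √(341/12 - 45718) = √(-548275/12) = 5*I*√65793/6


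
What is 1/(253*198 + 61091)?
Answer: 1/111185 ≈ 8.9940e-6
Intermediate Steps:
1/(253*198 + 61091) = 1/(50094 + 61091) = 1/111185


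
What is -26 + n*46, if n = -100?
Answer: -4626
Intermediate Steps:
-26 + n*46 = -26 - 100*46 = -26 - 4600 = -4626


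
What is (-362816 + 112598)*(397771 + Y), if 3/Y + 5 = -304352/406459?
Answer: -232564918539392280/2336647 ≈ -9.9529e+10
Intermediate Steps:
Y = -1219377/2336647 (Y = 3/(-5 - 304352/406459) = 3/(-2336647/406459) = 3*(-406459/2336647) = -1219377/2336647 ≈ -0.52185)
(-362816 + 112598)*(397771 + Y) = (-362816 + 112598)*(397771 - 1219377/2336647) = -250218*929449194460/2336647 = -232564918539392280/2336647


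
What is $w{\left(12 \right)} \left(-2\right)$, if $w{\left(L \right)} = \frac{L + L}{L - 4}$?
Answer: $-6$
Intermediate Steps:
$w{\left(L \right)} = \frac{2 L}{-4 + L}$
$w{\left(12 \right)} \left(-2\right) = 2 \cdot 12 \frac{1}{-4 + 12} \left(-2\right) = 2 \cdot 12 \cdot \frac{1}{8} \left(-2\right) = 3 \left(-2\right) = -6$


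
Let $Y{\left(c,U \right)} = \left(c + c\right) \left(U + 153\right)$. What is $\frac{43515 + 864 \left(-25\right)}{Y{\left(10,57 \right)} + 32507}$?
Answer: $\frac{21915}{36707} \approx 0.59702$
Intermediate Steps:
$Y{\left(c,U \right)} = 2 c \left(153 + U\right)$
$\frac{43515 + 864 \left(-25\right)}{Y{\left(10,57 \right)} + 32507} = \frac{43515 + 864 \left(-25\right)}{2 \cdot 10 \left(153 + 57\right) + 32507} = \frac{43515 - 21600}{2 \cdot 10 \cdot 210 + 32507} = \frac{21915}{4200 + 32507} = \frac{21915}{36707}$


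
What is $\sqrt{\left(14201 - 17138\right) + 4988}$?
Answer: $\sqrt{2051} \approx 45.288$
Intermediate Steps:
$\sqrt{\left(14201 - 17138\right) + 4988} = \sqrt{-2937 + 4988} = \sqrt{2051}$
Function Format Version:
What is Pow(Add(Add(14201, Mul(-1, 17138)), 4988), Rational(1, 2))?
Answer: Pow(2051, Rational(1, 2)) ≈ 45.288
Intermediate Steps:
Pow(Add(Add(14201, Mul(-1, 17138)), 4988), Rational(1, 2)) = Pow(Add(Add(14201, -17138), 4988), Rational(1, 2)) = Pow(Add(-2937, 4988), Rational(1, 2)) = Pow(2051, Rational(1, 2))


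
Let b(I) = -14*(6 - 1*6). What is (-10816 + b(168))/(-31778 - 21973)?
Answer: 10816/53751 ≈ 0.20122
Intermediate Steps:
b(I) = 0 (b(I) = -14*(6 - 6) = -14*0 = 0)
(-10816 + b(168))/(-31778 - 21973) = (-10816 + 0)/(-31778 - 21973) = -10816/(-53751) = -10816*(-1/53751) = 10816/53751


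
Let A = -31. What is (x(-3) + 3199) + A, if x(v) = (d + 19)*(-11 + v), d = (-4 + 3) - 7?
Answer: 3014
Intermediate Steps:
d = -8 (d = -1 - 7 = -8)
x(v) = -121 + 11*v (x(v) = (-8 + 19)*(-11 + v) = 11*(-11 + v) = -121 + 11*v)
(x(-3) + 3199) + A = ((-121 + 11*(-3)) + 3199) - 31 = ((-121 - 33) + 3199) - 31 = (-154 + 3199) - 31 = 3045 - 31 = 3014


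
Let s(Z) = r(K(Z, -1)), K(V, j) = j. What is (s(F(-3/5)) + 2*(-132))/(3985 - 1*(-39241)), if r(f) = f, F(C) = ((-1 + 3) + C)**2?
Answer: -265/43226 ≈ -0.0061306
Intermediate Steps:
F(C) = (2 + C)**2
s(Z) = -1
(s(F(-3/5)) + 2*(-132))/(3985 - 1*(-39241)) = (-1 + 2*(-132))/(3985 - 1*(-39241)) = (-1 - 264)/(3985 + 39241) = -265/43226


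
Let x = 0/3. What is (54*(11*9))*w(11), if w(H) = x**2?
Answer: 0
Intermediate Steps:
x = 0 (x = 0*(1/3) = 0)
w(H) = 0 (w(H) = 0**2 = 0)
(54*(11*9))*w(11) = (54*(11*9))*0 = (54*99)*0 = 5346*0 = 0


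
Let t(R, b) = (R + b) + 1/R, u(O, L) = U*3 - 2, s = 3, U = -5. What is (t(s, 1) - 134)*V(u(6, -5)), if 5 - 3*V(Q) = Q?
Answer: -8558/9 ≈ -950.89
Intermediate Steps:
u(O, L) = -17 (u(O, L) = -5*3 - 2 = -15 - 2 = -17)
V(Q) = 5/3 - Q/3
t(R, b) = R + b + 1/R
(t(s, 1) - 134)*V(u(6, -5)) = ((3 + 1 + 1/3) - 134)*(5/3 - 1/3*(-17)) = ((3 + 1 + 1/3) - 134)*(5/3 + 17/3) = (13/3 - 134)*(22/3) = -389/3*22/3 = -8558/9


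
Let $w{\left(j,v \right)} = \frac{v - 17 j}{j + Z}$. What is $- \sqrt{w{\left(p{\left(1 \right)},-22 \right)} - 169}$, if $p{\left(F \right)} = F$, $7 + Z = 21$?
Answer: $- \frac{i \sqrt{4290}}{5} \approx - 13.1 i$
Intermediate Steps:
$Z = 14$ ($Z = -7 + 21 = 14$)
$w{\left(j,v \right)} = \frac{v - 17 j}{14 + j}$ ($w{\left(j,v \right)} = \frac{v - 17 j}{j + 14} = \frac{v - 17 j}{14 + j}$)
$- \sqrt{w{\left(p{\left(1 \right)},-22 \right)} - 169} = - \sqrt{\frac{-22 - 17}{14 + 1} - 169} = - \sqrt{\frac{-22 - 17}{15} - 169} = - \sqrt{\frac{1}{15} \left(-39\right) - 169} = - \sqrt{- \frac{13}{5} - 169} = - \sqrt{- \frac{858}{5}} = - \frac{i \sqrt{4290}}{5}$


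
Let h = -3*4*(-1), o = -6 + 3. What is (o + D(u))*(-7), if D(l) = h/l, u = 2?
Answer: -21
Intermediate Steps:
o = -3
h = 12 (h = -12*(-1) = 12)
D(l) = 12/l
(o + D(u))*(-7) = (-3 + 12/2)*(-7) = (-3 + 12*(½))*(-7) = (-3 + 6)*(-7) = 3*(-7) = -21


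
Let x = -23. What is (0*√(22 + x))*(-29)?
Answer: 0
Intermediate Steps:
(0*√(22 + x))*(-29) = (0*√(22 - 23))*(-29) = (0*√(-1))*(-29) = (0*I)*(-29) = 0*(-29) = 0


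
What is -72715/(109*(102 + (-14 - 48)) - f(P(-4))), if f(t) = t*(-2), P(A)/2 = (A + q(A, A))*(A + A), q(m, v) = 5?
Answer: -72715/4328 ≈ -16.801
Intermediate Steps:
P(A) = 4*A*(5 + A) (P(A) = 2*((A + 5)*(A + A)) = 2*((5 + A)*(2*A)) = 2*(2*A*(5 + A)) = 4*A*(5 + A))
f(t) = -2*t
-72715/(109*(102 + (-14 - 48)) - f(P(-4))) = -72715/(109*(102 + (-14 - 48)) - (-2)*4*(-4)*(5 - 4)) = -72715/(109*(102 - 62) - (-2)*4*(-4)*1) = -72715/(109*40 - (-2)*(-16)) = -72715/(4360 - 1*32) = -72715/(4360 - 32) = -72715/4328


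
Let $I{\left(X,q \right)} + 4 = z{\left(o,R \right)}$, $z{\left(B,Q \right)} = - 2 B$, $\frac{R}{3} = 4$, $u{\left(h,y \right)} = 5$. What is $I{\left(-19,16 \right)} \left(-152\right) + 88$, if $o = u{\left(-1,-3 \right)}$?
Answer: $2216$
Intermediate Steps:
$o = 5$
$R = 12$ ($R = 3 \cdot 4 = 12$)
$I{\left(X,q \right)} = -14$ ($I{\left(X,q \right)} = -4 - 10 = -14$)
$I{\left(-19,16 \right)} \left(-152\right) + 88 = \left(-14\right) \left(-152\right) + 88 = 2128 + 88 = 2216$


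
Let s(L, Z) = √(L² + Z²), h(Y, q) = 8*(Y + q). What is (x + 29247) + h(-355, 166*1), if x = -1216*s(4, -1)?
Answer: 27735 - 1216*√17 ≈ 22721.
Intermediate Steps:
h(Y, q) = 8*Y + 8*q
x = -1216*√17 (x = -1216*√(4² + (-1)²) = -1216*√(16 + 1) = -1216*√17 ≈ -5013.7)
(x + 29247) + h(-355, 166*1) = (-1216*√17 + 29247) + (8*(-355) + 8*(166*1)) = (29247 - 1216*√17) + (-2840 + 8*166) = (29247 - 1216*√17) + (-2840 + 1328) = (29247 - 1216*√17) - 1512 = 27735 - 1216*√17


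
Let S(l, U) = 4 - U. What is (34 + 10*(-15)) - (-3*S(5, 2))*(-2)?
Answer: -128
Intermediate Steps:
(34 + 10*(-15)) - (-3*S(5, 2))*(-2) = (34 + 10*(-15)) - (-3*(4 - 1*2))*(-2) = (34 - 150) - (-3*(4 - 2))*(-2) = -116 - (-3*2)*(-2) = -116 - (-6)*(-2) = -116 - 1*12 = -116 - 12 = -128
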